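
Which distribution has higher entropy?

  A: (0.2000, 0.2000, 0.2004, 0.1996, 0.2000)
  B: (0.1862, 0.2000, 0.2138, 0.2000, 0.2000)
A

Both distributions are close to uniform, making this a harder comparison.

H(A) = 2.3219 bits
H(B) = 2.3206 bits

The distribution closer to uniform has higher entropy.
Answer: A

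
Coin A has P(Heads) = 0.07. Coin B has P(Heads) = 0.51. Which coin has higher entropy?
B

For binary distributions, entropy is maximized at p=0.5 and decreases as p moves toward 0 or 1.

H(A) = H(0.07) = 0.3659 bits
H(B) = H(0.51) = 0.9997 bits

Distribution B (p=0.51) is closer to uniform (p=0.5), so it has higher entropy.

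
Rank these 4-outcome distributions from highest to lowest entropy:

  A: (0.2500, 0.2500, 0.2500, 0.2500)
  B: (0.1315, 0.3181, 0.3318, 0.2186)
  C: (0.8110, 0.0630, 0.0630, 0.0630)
A > B > C

Key insight: Entropy is maximized by uniform distributions and minimized by concentrated distributions.

- Uniform distributions have maximum entropy log₂(4) = 2.0000 bits
- The more "peaked" or concentrated a distribution, the lower its entropy

Entropies:
  H(A) = 2.0000 bits
  H(B) = 1.9182 bits
  H(C) = 0.9989 bits

Ranking: A > B > C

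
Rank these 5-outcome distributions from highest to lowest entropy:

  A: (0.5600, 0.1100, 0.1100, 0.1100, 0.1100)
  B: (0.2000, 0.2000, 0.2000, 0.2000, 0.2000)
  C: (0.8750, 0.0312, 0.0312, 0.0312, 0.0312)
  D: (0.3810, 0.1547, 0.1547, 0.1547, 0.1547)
B > D > A > C

Key insight: Entropy is maximized by uniform distributions and minimized by concentrated distributions.

Entropies:
  H(A) = 1.8696 bits
  H(B) = 2.3219 bits
  H(C) = 0.7936 bits
  H(D) = 2.1967 bits

Ranking: B > D > A > C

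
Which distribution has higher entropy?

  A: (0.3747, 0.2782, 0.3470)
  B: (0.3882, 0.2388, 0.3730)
A

Both distributions are close to uniform, making this a harder comparison.

H(A) = 1.5740 bits
H(B) = 1.5541 bits

The distribution closer to uniform has higher entropy.
Answer: A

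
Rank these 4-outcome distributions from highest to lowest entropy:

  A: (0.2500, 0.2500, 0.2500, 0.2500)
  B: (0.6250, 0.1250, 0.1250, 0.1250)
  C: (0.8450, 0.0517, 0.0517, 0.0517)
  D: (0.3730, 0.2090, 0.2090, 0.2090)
A > D > B > C

Key insight: Entropy is maximized by uniform distributions and minimized by concentrated distributions.

Entropies:
  H(A) = 2.0000 bits
  H(B) = 1.5488 bits
  H(C) = 0.8679 bits
  H(D) = 1.9467 bits

Ranking: A > D > B > C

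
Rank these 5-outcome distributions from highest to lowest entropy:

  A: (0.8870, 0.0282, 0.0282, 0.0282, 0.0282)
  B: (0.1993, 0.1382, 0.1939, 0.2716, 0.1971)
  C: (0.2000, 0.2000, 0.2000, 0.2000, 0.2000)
C > B > A

Key insight: Entropy is maximized by uniform distributions and minimized by concentrated distributions.

- Uniform distributions have maximum entropy log₂(5) = 2.3219 bits
- The more "peaked" or concentrated a distribution, the lower its entropy

Entropies:
  H(A) = 0.7349 bits
  H(B) = 2.2897 bits
  H(C) = 2.3219 bits

Ranking: C > B > A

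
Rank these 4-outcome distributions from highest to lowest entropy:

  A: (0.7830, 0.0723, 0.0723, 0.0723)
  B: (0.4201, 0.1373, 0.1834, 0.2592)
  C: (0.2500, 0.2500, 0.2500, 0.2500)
C > B > A

Key insight: Entropy is maximized by uniform distributions and minimized by concentrated distributions.

- Uniform distributions have maximum entropy log₂(4) = 2.0000 bits
- The more "peaked" or concentrated a distribution, the lower its entropy

Entropies:
  H(A) = 1.0986 bits
  H(B) = 1.8726 bits
  H(C) = 2.0000 bits

Ranking: C > B > A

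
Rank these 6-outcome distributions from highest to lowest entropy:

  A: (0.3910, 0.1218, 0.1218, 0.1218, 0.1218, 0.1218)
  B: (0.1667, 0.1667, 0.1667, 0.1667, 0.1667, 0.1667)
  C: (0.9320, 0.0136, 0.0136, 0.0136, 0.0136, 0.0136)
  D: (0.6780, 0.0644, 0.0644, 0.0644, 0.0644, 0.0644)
B > A > D > C

Key insight: Entropy is maximized by uniform distributions and minimized by concentrated distributions.

Entropies:
  H(A) = 2.3795 bits
  H(B) = 2.5850 bits
  H(C) = 0.5163 bits
  H(D) = 1.6542 bits

Ranking: B > A > D > C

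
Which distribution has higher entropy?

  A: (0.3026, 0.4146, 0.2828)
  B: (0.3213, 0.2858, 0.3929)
B

Both distributions are close to uniform, making this a harder comparison.

H(A) = 1.5638 bits
H(B) = 1.5722 bits

The distribution closer to uniform has higher entropy.
Answer: B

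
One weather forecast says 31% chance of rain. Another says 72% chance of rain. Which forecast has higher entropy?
31% forecast

Treat each forecast as a Bernoulli distribution. Binary entropy is maximized at p=0.5 and falls off symmetrically toward 0 or 1. The 31% forecast is closer to 50%, so it is more uncertain. H(31%) ≈ 0.893 bits, H(72%) ≈ 0.855 bits.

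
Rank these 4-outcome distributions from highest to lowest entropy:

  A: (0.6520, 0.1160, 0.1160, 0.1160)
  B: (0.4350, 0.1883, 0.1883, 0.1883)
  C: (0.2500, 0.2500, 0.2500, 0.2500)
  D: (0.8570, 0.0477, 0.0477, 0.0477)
C > B > A > D

Key insight: Entropy is maximized by uniform distributions and minimized by concentrated distributions.

Entropies:
  H(A) = 1.4838 bits
  H(B) = 1.8833 bits
  H(C) = 2.0000 bits
  H(D) = 0.8187 bits

Ranking: C > B > A > D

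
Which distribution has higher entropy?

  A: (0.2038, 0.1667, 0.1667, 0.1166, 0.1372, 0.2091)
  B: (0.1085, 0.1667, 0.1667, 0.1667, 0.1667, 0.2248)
A

Both distributions are close to uniform, making this a harder comparison.

H(A) = 2.5560 bits
H(B) = 2.5551 bits

The distribution closer to uniform has higher entropy.
Answer: A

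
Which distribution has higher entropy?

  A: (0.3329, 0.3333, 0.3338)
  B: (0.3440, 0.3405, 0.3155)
A

Both distributions are close to uniform, making this a harder comparison.

H(A) = 1.5850 bits
H(B) = 1.5839 bits

The distribution closer to uniform has higher entropy.
Answer: A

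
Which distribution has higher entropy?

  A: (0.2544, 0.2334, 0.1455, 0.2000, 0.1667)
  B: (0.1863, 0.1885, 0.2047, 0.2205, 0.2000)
B

Both distributions are close to uniform, making this a harder comparison.

H(A) = 2.2922 bits
H(B) = 2.3192 bits

The distribution closer to uniform has higher entropy.
Answer: B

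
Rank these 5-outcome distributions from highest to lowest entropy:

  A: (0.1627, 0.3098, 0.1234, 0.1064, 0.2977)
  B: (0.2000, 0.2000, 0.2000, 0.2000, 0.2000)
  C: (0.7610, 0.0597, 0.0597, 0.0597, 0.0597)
B > A > C

Key insight: Entropy is maximized by uniform distributions and minimized by concentrated distributions.

- Uniform distributions have maximum entropy log₂(5) = 2.3219 bits
- The more "peaked" or concentrated a distribution, the lower its entropy

Entropies:
  H(A) = 2.1868 bits
  H(B) = 2.3219 bits
  H(C) = 1.2714 bits

Ranking: B > A > C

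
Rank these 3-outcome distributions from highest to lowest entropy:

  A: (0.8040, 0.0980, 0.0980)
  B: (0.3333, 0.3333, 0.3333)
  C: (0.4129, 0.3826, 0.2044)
B > C > A

Key insight: Entropy is maximized by uniform distributions and minimized by concentrated distributions.

- Uniform distributions have maximum entropy log₂(3) = 1.5850 bits
- The more "peaked" or concentrated a distribution, the lower its entropy

Entropies:
  H(A) = 0.9099 bits
  H(B) = 1.5850 bits
  H(C) = 1.5255 bits

Ranking: B > C > A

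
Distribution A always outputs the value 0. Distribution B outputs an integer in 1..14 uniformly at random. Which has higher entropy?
B

A is deterministic, so H(A) = 0. B is uniform over 14 outcomes, so H(B) = log₂(14) = 3.807 bits. Any distribution with genuine randomness has higher entropy than a deterministic one.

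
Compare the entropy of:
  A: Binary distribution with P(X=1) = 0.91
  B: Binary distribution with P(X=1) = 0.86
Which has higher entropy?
B

For binary distributions, entropy is maximized at p=0.5 and decreases as p moves toward 0 or 1.

H(A) = H(0.91) = 0.4365 bits
H(B) = H(0.86) = 0.5842 bits

Distribution B (p=0.86) is closer to uniform (p=0.5), so it has higher entropy.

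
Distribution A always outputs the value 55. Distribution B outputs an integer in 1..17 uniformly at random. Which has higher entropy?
B

A is deterministic, so H(A) = 0. B is uniform over 17 outcomes, so H(B) = log₂(17) = 4.087 bits. Any distribution with genuine randomness has higher entropy than a deterministic one.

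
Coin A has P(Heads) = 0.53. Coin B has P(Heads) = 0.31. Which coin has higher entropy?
A

For binary distributions, entropy is maximized at p=0.5 and decreases as p moves toward 0 or 1.

H(A) = H(0.53) = 0.9974 bits
H(B) = H(0.31) = 0.8932 bits

Distribution A (p=0.53) is closer to uniform (p=0.5), so it has higher entropy.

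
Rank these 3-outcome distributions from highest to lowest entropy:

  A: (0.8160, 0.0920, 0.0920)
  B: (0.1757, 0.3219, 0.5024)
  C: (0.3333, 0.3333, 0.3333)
C > B > A

Key insight: Entropy is maximized by uniform distributions and minimized by concentrated distributions.

- Uniform distributions have maximum entropy log₂(3) = 1.5850 bits
- The more "peaked" or concentrated a distribution, the lower its entropy

Entropies:
  H(A) = 0.8727 bits
  H(B) = 1.4662 bits
  H(C) = 1.5850 bits

Ranking: C > B > A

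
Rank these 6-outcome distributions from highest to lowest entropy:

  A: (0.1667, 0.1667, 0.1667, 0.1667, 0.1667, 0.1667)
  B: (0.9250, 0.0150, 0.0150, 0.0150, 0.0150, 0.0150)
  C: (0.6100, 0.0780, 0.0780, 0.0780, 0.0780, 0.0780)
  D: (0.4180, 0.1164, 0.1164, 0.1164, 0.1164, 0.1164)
A > D > C > B

Key insight: Entropy is maximized by uniform distributions and minimized by concentrated distributions.

Entropies:
  H(A) = 2.5850 bits
  H(B) = 0.5585 bits
  H(C) = 1.8704 bits
  H(D) = 2.3319 bits

Ranking: A > D > C > B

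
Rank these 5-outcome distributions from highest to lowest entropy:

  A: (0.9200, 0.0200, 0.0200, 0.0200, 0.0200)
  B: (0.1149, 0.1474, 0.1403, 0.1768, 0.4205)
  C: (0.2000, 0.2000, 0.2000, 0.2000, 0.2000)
C > B > A

Key insight: Entropy is maximized by uniform distributions and minimized by concentrated distributions.

- Uniform distributions have maximum entropy log₂(5) = 2.3219 bits
- The more "peaked" or concentrated a distribution, the lower its entropy

Entropies:
  H(A) = 0.5622 bits
  H(B) = 2.1310 bits
  H(C) = 2.3219 bits

Ranking: C > B > A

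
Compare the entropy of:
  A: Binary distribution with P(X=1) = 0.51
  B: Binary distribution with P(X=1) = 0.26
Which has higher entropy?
A

For binary distributions, entropy is maximized at p=0.5 and decreases as p moves toward 0 or 1.

H(A) = H(0.51) = 0.9997 bits
H(B) = H(0.26) = 0.8267 bits

Distribution A (p=0.51) is closer to uniform (p=0.5), so it has higher entropy.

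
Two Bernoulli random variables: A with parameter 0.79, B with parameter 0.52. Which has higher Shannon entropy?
B

For binary distributions, entropy is maximized at p=0.5 and decreases as p moves toward 0 or 1.

H(A) = H(0.79) = 0.7415 bits
H(B) = H(0.52) = 0.9988 bits

Distribution B (p=0.52) is closer to uniform (p=0.5), so it has higher entropy.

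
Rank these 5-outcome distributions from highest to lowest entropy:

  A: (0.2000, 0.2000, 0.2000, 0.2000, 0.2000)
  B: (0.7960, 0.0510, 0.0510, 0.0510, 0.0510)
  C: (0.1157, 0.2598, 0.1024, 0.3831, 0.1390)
A > C > B

Key insight: Entropy is maximized by uniform distributions and minimized by concentrated distributions.

- Uniform distributions have maximum entropy log₂(5) = 2.3219 bits
- The more "peaked" or concentrated a distribution, the lower its entropy

Entropies:
  H(A) = 2.3219 bits
  H(B) = 1.1379 bits
  H(C) = 2.1278 bits

Ranking: A > C > B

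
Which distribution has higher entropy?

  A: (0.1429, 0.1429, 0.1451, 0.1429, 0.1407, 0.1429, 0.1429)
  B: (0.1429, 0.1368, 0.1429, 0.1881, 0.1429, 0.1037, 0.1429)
A

Both distributions are close to uniform, making this a harder comparison.

H(A) = 2.8073 bits
H(B) = 2.7892 bits

The distribution closer to uniform has higher entropy.
Answer: A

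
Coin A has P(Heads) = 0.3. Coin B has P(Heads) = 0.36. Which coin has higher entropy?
B

For binary distributions, entropy is maximized at p=0.5 and decreases as p moves toward 0 or 1.

H(A) = H(0.3) = 0.8813 bits
H(B) = H(0.36) = 0.9427 bits

Distribution B (p=0.36) is closer to uniform (p=0.5), so it has higher entropy.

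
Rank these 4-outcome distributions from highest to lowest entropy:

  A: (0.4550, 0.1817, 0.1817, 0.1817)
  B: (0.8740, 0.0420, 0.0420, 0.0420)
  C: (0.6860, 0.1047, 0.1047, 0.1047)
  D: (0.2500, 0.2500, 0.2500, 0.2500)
D > A > C > B

Key insight: Entropy is maximized by uniform distributions and minimized by concentrated distributions.

Entropies:
  H(A) = 1.8580 bits
  H(B) = 0.7461 bits
  H(C) = 1.3954 bits
  H(D) = 2.0000 bits

Ranking: D > A > C > B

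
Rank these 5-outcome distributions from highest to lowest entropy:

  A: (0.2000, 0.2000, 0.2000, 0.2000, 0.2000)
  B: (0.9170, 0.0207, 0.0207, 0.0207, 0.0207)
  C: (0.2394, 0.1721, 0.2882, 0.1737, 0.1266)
A > C > B

Key insight: Entropy is maximized by uniform distributions and minimized by concentrated distributions.

- Uniform distributions have maximum entropy log₂(5) = 2.3219 bits
- The more "peaked" or concentrated a distribution, the lower its entropy

Entropies:
  H(A) = 2.3219 bits
  H(B) = 0.5787 bits
  H(C) = 2.2640 bits

Ranking: A > C > B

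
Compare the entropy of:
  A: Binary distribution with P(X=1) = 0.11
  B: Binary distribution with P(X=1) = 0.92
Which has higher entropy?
A

For binary distributions, entropy is maximized at p=0.5 and decreases as p moves toward 0 or 1.

H(A) = H(0.11) = 0.4999 bits
H(B) = H(0.92) = 0.4022 bits

Distribution A (p=0.11) is closer to uniform (p=0.5), so it has higher entropy.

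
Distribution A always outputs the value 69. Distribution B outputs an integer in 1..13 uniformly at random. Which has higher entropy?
B

A is deterministic, so H(A) = 0. B is uniform over 13 outcomes, so H(B) = log₂(13) = 3.700 bits. Any distribution with genuine randomness has higher entropy than a deterministic one.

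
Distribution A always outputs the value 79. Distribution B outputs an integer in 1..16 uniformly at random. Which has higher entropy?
B

A is deterministic, so H(A) = 0. B is uniform over 16 outcomes, so H(B) = log₂(16) = 4.000 bits. Any distribution with genuine randomness has higher entropy than a deterministic one.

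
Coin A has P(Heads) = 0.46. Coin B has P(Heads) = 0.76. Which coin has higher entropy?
A

For binary distributions, entropy is maximized at p=0.5 and decreases as p moves toward 0 or 1.

H(A) = H(0.46) = 0.9954 bits
H(B) = H(0.76) = 0.7950 bits

Distribution A (p=0.46) is closer to uniform (p=0.5), so it has higher entropy.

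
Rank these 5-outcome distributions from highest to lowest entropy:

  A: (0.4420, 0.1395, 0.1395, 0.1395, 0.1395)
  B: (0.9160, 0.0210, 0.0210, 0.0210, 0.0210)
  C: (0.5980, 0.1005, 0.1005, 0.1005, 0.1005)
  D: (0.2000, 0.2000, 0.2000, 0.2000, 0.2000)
D > A > C > B

Key insight: Entropy is maximized by uniform distributions and minimized by concentrated distributions.

Entropies:
  H(A) = 2.1063 bits
  H(B) = 0.5841 bits
  H(C) = 1.7761 bits
  H(D) = 2.3219 bits

Ranking: D > A > C > B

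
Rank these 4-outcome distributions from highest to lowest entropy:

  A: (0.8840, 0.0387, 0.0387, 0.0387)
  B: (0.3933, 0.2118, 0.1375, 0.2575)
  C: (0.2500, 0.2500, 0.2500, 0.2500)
C > B > A

Key insight: Entropy is maximized by uniform distributions and minimized by concentrated distributions.

- Uniform distributions have maximum entropy log₂(4) = 2.0000 bits
- The more "peaked" or concentrated a distribution, the lower its entropy

Entropies:
  H(A) = 0.7016 bits
  H(B) = 1.9013 bits
  H(C) = 2.0000 bits

Ranking: C > B > A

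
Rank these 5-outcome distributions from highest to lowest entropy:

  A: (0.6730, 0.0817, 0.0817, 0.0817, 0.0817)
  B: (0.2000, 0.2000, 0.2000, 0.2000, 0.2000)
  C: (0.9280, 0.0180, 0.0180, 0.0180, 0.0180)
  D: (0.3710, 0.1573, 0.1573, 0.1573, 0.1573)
B > D > A > C

Key insight: Entropy is maximized by uniform distributions and minimized by concentrated distributions.

Entropies:
  H(A) = 1.5658 bits
  H(B) = 2.3219 bits
  H(C) = 0.5173 bits
  H(D) = 2.2094 bits

Ranking: B > D > A > C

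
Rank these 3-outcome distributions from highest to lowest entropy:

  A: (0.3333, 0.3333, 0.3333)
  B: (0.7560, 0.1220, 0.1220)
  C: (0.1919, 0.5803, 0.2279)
A > C > B

Key insight: Entropy is maximized by uniform distributions and minimized by concentrated distributions.

- Uniform distributions have maximum entropy log₂(3) = 1.5850 bits
- The more "peaked" or concentrated a distribution, the lower its entropy

Entropies:
  H(A) = 1.5850 bits
  H(B) = 1.0456 bits
  H(C) = 1.3989 bits

Ranking: A > C > B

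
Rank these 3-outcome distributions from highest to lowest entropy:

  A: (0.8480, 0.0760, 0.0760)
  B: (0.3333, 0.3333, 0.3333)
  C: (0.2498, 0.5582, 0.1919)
B > C > A

Key insight: Entropy is maximized by uniform distributions and minimized by concentrated distributions.

- Uniform distributions have maximum entropy log₂(3) = 1.5850 bits
- The more "peaked" or concentrated a distribution, the lower its entropy

Entropies:
  H(A) = 0.7668 bits
  H(B) = 1.5850 bits
  H(C) = 1.4265 bits

Ranking: B > C > A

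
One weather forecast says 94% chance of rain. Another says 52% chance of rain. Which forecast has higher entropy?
52% forecast

Treat each forecast as a Bernoulli distribution. Binary entropy is maximized at p=0.5 and falls off symmetrically toward 0 or 1. The 52% forecast is closer to 50%, so it is more uncertain. H(94%) ≈ 0.327 bits, H(52%) ≈ 0.999 bits.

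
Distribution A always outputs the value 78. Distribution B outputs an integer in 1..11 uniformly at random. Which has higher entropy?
B

A is deterministic, so H(A) = 0. B is uniform over 11 outcomes, so H(B) = log₂(11) = 3.459 bits. Any distribution with genuine randomness has higher entropy than a deterministic one.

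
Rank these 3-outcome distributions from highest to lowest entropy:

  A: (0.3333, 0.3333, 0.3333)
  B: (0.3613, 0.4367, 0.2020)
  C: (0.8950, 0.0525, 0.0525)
A > B > C

Key insight: Entropy is maximized by uniform distributions and minimized by concentrated distributions.

- Uniform distributions have maximum entropy log₂(3) = 1.5850 bits
- The more "peaked" or concentrated a distribution, the lower its entropy

Entropies:
  H(A) = 1.5850 bits
  H(B) = 1.5188 bits
  H(C) = 0.5896 bits

Ranking: A > B > C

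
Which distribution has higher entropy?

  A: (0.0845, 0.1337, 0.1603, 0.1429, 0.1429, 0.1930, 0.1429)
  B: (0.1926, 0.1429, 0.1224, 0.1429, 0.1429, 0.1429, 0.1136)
B

Both distributions are close to uniform, making this a harder comparison.

H(A) = 2.7738 bits
H(B) = 2.7892 bits

The distribution closer to uniform has higher entropy.
Answer: B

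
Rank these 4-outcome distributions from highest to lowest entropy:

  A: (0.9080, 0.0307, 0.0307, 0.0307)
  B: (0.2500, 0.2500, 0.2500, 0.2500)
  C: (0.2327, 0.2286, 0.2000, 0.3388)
B > C > A

Key insight: Entropy is maximized by uniform distributions and minimized by concentrated distributions.

- Uniform distributions have maximum entropy log₂(4) = 2.0000 bits
- The more "peaked" or concentrated a distribution, the lower its entropy

Entropies:
  H(A) = 0.5889 bits
  H(B) = 2.0000 bits
  H(C) = 1.9696 bits

Ranking: B > C > A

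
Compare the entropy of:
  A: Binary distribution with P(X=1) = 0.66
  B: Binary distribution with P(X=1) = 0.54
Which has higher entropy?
B

For binary distributions, entropy is maximized at p=0.5 and decreases as p moves toward 0 or 1.

H(A) = H(0.66) = 0.9248 bits
H(B) = H(0.54) = 0.9954 bits

Distribution B (p=0.54) is closer to uniform (p=0.5), so it has higher entropy.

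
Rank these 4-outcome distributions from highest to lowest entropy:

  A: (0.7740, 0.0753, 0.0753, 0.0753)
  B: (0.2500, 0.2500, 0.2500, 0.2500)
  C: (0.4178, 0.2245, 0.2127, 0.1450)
B > C > A

Key insight: Entropy is maximized by uniform distributions and minimized by concentrated distributions.

- Uniform distributions have maximum entropy log₂(4) = 2.0000 bits
- The more "peaked" or concentrated a distribution, the lower its entropy

Entropies:
  H(A) = 1.1292 bits
  H(B) = 2.0000 bits
  H(C) = 1.8889 bits

Ranking: B > C > A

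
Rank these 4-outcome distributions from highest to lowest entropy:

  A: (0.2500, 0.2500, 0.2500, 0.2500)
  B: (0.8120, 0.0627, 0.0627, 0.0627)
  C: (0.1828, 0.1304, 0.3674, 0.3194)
A > C > B

Key insight: Entropy is maximized by uniform distributions and minimized by concentrated distributions.

- Uniform distributions have maximum entropy log₂(4) = 2.0000 bits
- The more "peaked" or concentrated a distribution, the lower its entropy

Entropies:
  H(A) = 2.0000 bits
  H(B) = 0.9952 bits
  H(C) = 1.8881 bits

Ranking: A > C > B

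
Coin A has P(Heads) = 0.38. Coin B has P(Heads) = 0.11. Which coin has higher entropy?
A

For binary distributions, entropy is maximized at p=0.5 and decreases as p moves toward 0 or 1.

H(A) = H(0.38) = 0.9580 bits
H(B) = H(0.11) = 0.4999 bits

Distribution A (p=0.38) is closer to uniform (p=0.5), so it has higher entropy.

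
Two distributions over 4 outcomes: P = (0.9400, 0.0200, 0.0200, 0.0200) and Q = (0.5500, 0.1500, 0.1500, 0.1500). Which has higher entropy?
Q

P is highly concentrated on one outcome (94%), making it nearly deterministic. Q spreads its mass more evenly (max 55%). The more spread-out distribution has higher entropy: H(P) ≈ 0.423 bits, H(Q) ≈ 1.706 bits.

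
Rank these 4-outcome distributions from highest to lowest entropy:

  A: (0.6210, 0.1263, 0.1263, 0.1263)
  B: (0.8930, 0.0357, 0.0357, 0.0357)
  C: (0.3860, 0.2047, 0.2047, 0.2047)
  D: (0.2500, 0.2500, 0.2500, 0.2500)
D > C > A > B

Key insight: Entropy is maximized by uniform distributions and minimized by concentrated distributions.

Entropies:
  H(A) = 1.5580 bits
  H(B) = 0.6604 bits
  H(C) = 1.9353 bits
  H(D) = 2.0000 bits

Ranking: D > C > A > B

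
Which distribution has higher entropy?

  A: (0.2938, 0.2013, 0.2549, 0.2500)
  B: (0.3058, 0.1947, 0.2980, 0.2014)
A

Both distributions are close to uniform, making this a harder comparison.

H(A) = 1.9874 bits
H(B) = 1.9685 bits

The distribution closer to uniform has higher entropy.
Answer: A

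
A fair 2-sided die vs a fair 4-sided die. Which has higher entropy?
4-sided die

Both are uniform distributions; for uniform over n outcomes, H = log₂(n). H(2-sided) = log₂(2) = 1.000 bits and H(4-sided) = log₂(4) = 2.000 bits. More outcomes in a uniform distribution means higher entropy.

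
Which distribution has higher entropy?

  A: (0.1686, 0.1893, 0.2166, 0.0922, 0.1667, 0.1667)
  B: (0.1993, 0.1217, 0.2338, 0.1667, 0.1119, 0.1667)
A

Both distributions are close to uniform, making this a harder comparison.

H(A) = 2.5444 bits
H(B) = 2.5389 bits

The distribution closer to uniform has higher entropy.
Answer: A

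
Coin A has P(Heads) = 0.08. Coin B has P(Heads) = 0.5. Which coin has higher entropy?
B

For binary distributions, entropy is maximized at p=0.5 and decreases as p moves toward 0 or 1.

H(A) = H(0.08) = 0.4022 bits
H(B) = H(0.5) = 1.0000 bits

Distribution B (p=0.5) is closer to uniform (p=0.5), so it has higher entropy.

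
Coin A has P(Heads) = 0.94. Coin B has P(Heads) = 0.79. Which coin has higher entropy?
B

For binary distributions, entropy is maximized at p=0.5 and decreases as p moves toward 0 or 1.

H(A) = H(0.94) = 0.3274 bits
H(B) = H(0.79) = 0.7415 bits

Distribution B (p=0.79) is closer to uniform (p=0.5), so it has higher entropy.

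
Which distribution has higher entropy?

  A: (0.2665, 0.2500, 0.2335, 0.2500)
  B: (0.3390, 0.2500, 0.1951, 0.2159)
A

Both distributions are close to uniform, making this a harder comparison.

H(A) = 1.9984 bits
H(B) = 1.9665 bits

The distribution closer to uniform has higher entropy.
Answer: A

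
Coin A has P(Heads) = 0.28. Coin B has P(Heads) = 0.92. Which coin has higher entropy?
A

For binary distributions, entropy is maximized at p=0.5 and decreases as p moves toward 0 or 1.

H(A) = H(0.28) = 0.8555 bits
H(B) = H(0.92) = 0.4022 bits

Distribution A (p=0.28) is closer to uniform (p=0.5), so it has higher entropy.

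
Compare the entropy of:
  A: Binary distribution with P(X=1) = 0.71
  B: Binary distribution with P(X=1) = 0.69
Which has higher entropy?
B

For binary distributions, entropy is maximized at p=0.5 and decreases as p moves toward 0 or 1.

H(A) = H(0.71) = 0.8687 bits
H(B) = H(0.69) = 0.8932 bits

Distribution B (p=0.69) is closer to uniform (p=0.5), so it has higher entropy.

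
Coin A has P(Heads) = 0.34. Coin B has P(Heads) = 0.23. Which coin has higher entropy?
A

For binary distributions, entropy is maximized at p=0.5 and decreases as p moves toward 0 or 1.

H(A) = H(0.34) = 0.9248 bits
H(B) = H(0.23) = 0.7780 bits

Distribution A (p=0.34) is closer to uniform (p=0.5), so it has higher entropy.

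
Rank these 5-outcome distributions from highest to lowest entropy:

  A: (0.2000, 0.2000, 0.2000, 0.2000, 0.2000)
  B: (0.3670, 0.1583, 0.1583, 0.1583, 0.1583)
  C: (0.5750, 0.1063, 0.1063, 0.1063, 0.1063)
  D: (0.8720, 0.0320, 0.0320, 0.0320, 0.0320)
A > B > C > D

Key insight: Entropy is maximized by uniform distributions and minimized by concentrated distributions.

Entropies:
  H(A) = 2.3219 bits
  H(B) = 2.2143 bits
  H(C) = 1.8337 bits
  H(D) = 0.8079 bits

Ranking: A > B > C > D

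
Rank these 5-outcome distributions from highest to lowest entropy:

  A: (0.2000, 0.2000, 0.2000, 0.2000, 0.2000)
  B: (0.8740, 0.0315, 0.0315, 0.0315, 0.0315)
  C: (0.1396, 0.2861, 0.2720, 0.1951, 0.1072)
A > C > B

Key insight: Entropy is maximized by uniform distributions and minimized by concentrated distributions.

- Uniform distributions have maximum entropy log₂(5) = 2.3219 bits
- The more "peaked" or concentrated a distribution, the lower its entropy

Entropies:
  H(A) = 2.3219 bits
  H(B) = 0.7984 bits
  H(C) = 2.2294 bits

Ranking: A > C > B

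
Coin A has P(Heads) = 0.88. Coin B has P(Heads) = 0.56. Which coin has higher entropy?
B

For binary distributions, entropy is maximized at p=0.5 and decreases as p moves toward 0 or 1.

H(A) = H(0.88) = 0.5294 bits
H(B) = H(0.56) = 0.9896 bits

Distribution B (p=0.56) is closer to uniform (p=0.5), so it has higher entropy.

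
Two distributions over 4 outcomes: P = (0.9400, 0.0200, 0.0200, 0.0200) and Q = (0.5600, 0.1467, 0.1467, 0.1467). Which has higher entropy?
Q

P is highly concentrated on one outcome (94%), making it nearly deterministic. Q spreads its mass more evenly (max 56%). The more spread-out distribution has higher entropy: H(P) ≈ 0.423 bits, H(Q) ≈ 1.687 bits.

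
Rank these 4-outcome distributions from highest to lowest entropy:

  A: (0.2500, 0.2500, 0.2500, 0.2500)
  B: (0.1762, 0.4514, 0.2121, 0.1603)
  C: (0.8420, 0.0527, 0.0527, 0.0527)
A > B > C

Key insight: Entropy is maximized by uniform distributions and minimized by concentrated distributions.

- Uniform distributions have maximum entropy log₂(4) = 2.0000 bits
- The more "peaked" or concentrated a distribution, the lower its entropy

Entropies:
  H(A) = 2.0000 bits
  H(B) = 1.8572 bits
  H(C) = 0.8799 bits

Ranking: A > B > C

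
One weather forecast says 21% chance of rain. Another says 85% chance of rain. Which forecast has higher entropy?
21% forecast

Treat each forecast as a Bernoulli distribution. Binary entropy is maximized at p=0.5 and falls off symmetrically toward 0 or 1. The 21% forecast is closer to 50%, so it is more uncertain. H(21%) ≈ 0.741 bits, H(85%) ≈ 0.610 bits.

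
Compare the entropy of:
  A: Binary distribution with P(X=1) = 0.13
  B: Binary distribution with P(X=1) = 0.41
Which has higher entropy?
B

For binary distributions, entropy is maximized at p=0.5 and decreases as p moves toward 0 or 1.

H(A) = H(0.13) = 0.5574 bits
H(B) = H(0.41) = 0.9765 bits

Distribution B (p=0.41) is closer to uniform (p=0.5), so it has higher entropy.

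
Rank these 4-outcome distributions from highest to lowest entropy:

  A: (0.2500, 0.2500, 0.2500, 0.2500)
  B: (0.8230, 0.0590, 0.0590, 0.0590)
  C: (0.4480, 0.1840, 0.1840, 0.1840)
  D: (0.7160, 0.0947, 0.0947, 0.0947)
A > C > D > B

Key insight: Entropy is maximized by uniform distributions and minimized by concentrated distributions.

Entropies:
  H(A) = 2.0000 bits
  H(B) = 0.9540 bits
  H(C) = 1.8671 bits
  H(D) = 1.3110 bits

Ranking: A > C > D > B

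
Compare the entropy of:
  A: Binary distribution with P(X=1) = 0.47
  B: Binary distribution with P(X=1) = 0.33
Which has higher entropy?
A

For binary distributions, entropy is maximized at p=0.5 and decreases as p moves toward 0 or 1.

H(A) = H(0.47) = 0.9974 bits
H(B) = H(0.33) = 0.9149 bits

Distribution A (p=0.47) is closer to uniform (p=0.5), so it has higher entropy.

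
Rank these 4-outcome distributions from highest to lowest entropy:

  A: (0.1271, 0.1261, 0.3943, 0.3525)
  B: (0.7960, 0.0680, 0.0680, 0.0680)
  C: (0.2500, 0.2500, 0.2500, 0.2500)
C > A > B

Key insight: Entropy is maximized by uniform distributions and minimized by concentrated distributions.

- Uniform distributions have maximum entropy log₂(4) = 2.0000 bits
- The more "peaked" or concentrated a distribution, the lower its entropy

Entropies:
  H(A) = 1.8146 bits
  H(B) = 1.0532 bits
  H(C) = 2.0000 bits

Ranking: C > A > B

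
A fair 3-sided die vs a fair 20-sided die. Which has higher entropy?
20-sided die

Both are uniform distributions; for uniform over n outcomes, H = log₂(n). H(3-sided) = log₂(3) = 1.585 bits and H(20-sided) = log₂(20) = 4.322 bits. More outcomes in a uniform distribution means higher entropy.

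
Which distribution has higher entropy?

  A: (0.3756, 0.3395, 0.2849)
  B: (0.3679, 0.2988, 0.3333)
B

Both distributions are close to uniform, making this a harder comparison.

H(A) = 1.5758 bits
H(B) = 1.5798 bits

The distribution closer to uniform has higher entropy.
Answer: B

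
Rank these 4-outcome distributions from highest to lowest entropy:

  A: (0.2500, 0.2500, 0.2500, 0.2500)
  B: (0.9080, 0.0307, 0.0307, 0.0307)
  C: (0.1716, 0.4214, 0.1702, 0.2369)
A > C > B

Key insight: Entropy is maximized by uniform distributions and minimized by concentrated distributions.

- Uniform distributions have maximum entropy log₂(4) = 2.0000 bits
- The more "peaked" or concentrated a distribution, the lower its entropy

Entropies:
  H(A) = 2.0000 bits
  H(B) = 0.5889 bits
  H(C) = 1.8886 bits

Ranking: A > C > B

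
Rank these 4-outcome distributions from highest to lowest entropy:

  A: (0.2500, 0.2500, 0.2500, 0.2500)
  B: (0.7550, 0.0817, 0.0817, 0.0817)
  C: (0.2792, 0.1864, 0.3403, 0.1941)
A > C > B

Key insight: Entropy is maximized by uniform distributions and minimized by concentrated distributions.

- Uniform distributions have maximum entropy log₂(4) = 2.0000 bits
- The more "peaked" or concentrated a distribution, the lower its entropy

Entropies:
  H(A) = 2.0000 bits
  H(B) = 1.1916 bits
  H(C) = 1.9539 bits

Ranking: A > C > B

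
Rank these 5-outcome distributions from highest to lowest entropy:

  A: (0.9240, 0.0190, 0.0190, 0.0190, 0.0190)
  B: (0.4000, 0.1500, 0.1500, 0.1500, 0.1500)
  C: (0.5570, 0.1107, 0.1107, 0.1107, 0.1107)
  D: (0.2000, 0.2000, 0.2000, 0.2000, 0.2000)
D > B > C > A

Key insight: Entropy is maximized by uniform distributions and minimized by concentrated distributions.

Entropies:
  H(A) = 0.5399 bits
  H(B) = 2.1710 bits
  H(C) = 1.8766 bits
  H(D) = 2.3219 bits

Ranking: D > B > C > A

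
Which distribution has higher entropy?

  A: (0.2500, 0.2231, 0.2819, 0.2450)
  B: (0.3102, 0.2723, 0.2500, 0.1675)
A

Both distributions are close to uniform, making this a harder comparison.

H(A) = 1.9949 bits
H(B) = 1.9666 bits

The distribution closer to uniform has higher entropy.
Answer: A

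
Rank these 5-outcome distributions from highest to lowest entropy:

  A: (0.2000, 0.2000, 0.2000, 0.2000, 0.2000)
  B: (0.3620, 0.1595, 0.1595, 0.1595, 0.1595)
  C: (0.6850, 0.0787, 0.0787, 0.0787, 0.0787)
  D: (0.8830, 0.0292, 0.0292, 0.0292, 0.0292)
A > B > C > D

Key insight: Entropy is maximized by uniform distributions and minimized by concentrated distributions.

Entropies:
  H(A) = 2.3219 bits
  H(B) = 2.2203 bits
  H(C) = 1.5289 bits
  H(D) = 0.7547 bits

Ranking: A > B > C > D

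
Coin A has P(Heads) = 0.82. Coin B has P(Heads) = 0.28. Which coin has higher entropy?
B

For binary distributions, entropy is maximized at p=0.5 and decreases as p moves toward 0 or 1.

H(A) = H(0.82) = 0.6801 bits
H(B) = H(0.28) = 0.8555 bits

Distribution B (p=0.28) is closer to uniform (p=0.5), so it has higher entropy.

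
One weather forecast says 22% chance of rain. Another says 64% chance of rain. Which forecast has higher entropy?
64% forecast

Treat each forecast as a Bernoulli distribution. Binary entropy is maximized at p=0.5 and falls off symmetrically toward 0 or 1. The 64% forecast is closer to 50%, so it is more uncertain. H(22%) ≈ 0.760 bits, H(64%) ≈ 0.943 bits.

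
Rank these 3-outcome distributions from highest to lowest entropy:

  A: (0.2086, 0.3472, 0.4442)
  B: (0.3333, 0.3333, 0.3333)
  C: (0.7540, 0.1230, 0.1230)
B > A > C

Key insight: Entropy is maximized by uniform distributions and minimized by concentrated distributions.

- Uniform distributions have maximum entropy log₂(3) = 1.5850 bits
- The more "peaked" or concentrated a distribution, the lower its entropy

Entropies:
  H(A) = 1.5216 bits
  H(B) = 1.5850 bits
  H(C) = 1.0509 bits

Ranking: B > A > C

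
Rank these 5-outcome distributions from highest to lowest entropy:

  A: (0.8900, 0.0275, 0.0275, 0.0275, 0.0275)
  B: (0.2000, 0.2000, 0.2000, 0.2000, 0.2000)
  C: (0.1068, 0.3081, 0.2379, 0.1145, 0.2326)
B > C > A

Key insight: Entropy is maximized by uniform distributions and minimized by concentrated distributions.

- Uniform distributions have maximum entropy log₂(5) = 2.3219 bits
- The more "peaked" or concentrated a distribution, the lower its entropy

Entropies:
  H(A) = 0.7199 bits
  H(B) = 2.3219 bits
  H(C) = 2.2083 bits

Ranking: B > C > A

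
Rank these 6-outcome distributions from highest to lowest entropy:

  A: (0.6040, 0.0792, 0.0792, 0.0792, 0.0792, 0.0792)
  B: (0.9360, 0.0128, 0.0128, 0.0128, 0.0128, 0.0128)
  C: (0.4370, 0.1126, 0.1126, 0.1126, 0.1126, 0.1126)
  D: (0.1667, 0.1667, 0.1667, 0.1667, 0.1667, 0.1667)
D > C > A > B

Key insight: Entropy is maximized by uniform distributions and minimized by concentrated distributions.

Entropies:
  H(A) = 1.8880 bits
  H(B) = 0.4917 bits
  H(C) = 2.2958 bits
  H(D) = 2.5850 bits

Ranking: D > C > A > B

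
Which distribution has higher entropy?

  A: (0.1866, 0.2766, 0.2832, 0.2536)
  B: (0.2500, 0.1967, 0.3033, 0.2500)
B

Both distributions are close to uniform, making this a harder comparison.

H(A) = 1.9822 bits
H(B) = 1.9835 bits

The distribution closer to uniform has higher entropy.
Answer: B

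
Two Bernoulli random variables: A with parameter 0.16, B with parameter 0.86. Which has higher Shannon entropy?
A

For binary distributions, entropy is maximized at p=0.5 and decreases as p moves toward 0 or 1.

H(A) = H(0.16) = 0.6343 bits
H(B) = H(0.86) = 0.5842 bits

Distribution A (p=0.16) is closer to uniform (p=0.5), so it has higher entropy.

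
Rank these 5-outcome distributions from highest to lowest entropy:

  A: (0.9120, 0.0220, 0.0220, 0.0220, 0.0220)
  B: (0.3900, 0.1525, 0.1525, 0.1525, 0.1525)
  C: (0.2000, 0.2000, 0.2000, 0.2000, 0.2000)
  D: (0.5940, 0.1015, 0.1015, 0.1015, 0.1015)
C > B > D > A

Key insight: Entropy is maximized by uniform distributions and minimized by concentrated distributions.

Entropies:
  H(A) = 0.6058 bits
  H(B) = 2.1848 bits
  H(C) = 2.3219 bits
  H(D) = 1.7864 bits

Ranking: C > B > D > A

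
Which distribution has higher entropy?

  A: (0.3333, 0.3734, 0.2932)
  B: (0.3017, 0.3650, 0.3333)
B

Both distributions are close to uniform, making this a harder comparison.

H(A) = 1.5780 bits
H(B) = 1.5806 bits

The distribution closer to uniform has higher entropy.
Answer: B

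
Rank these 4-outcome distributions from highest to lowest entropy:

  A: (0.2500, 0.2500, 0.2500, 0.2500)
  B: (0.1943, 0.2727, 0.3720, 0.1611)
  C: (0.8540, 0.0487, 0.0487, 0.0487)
A > B > C

Key insight: Entropy is maximized by uniform distributions and minimized by concentrated distributions.

- Uniform distributions have maximum entropy log₂(4) = 2.0000 bits
- The more "peaked" or concentrated a distribution, the lower its entropy

Entropies:
  H(A) = 2.0000 bits
  H(B) = 1.9254 bits
  H(C) = 0.8311 bits

Ranking: A > B > C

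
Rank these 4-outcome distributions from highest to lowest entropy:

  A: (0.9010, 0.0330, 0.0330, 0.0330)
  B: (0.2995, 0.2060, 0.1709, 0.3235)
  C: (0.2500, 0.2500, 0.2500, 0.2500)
C > B > A

Key insight: Entropy is maximized by uniform distributions and minimized by concentrated distributions.

- Uniform distributions have maximum entropy log₂(4) = 2.0000 bits
- The more "peaked" or concentrated a distribution, the lower its entropy

Entropies:
  H(A) = 0.6227 bits
  H(B) = 1.9529 bits
  H(C) = 2.0000 bits

Ranking: C > B > A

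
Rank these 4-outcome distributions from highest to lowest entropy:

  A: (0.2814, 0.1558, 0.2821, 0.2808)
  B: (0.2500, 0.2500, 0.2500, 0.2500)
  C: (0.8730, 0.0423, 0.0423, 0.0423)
B > A > C

Key insight: Entropy is maximized by uniform distributions and minimized by concentrated distributions.

- Uniform distributions have maximum entropy log₂(4) = 2.0000 bits
- The more "peaked" or concentrated a distribution, the lower its entropy

Entropies:
  H(A) = 1.9621 bits
  H(B) = 2.0000 bits
  H(C) = 0.7504 bits

Ranking: B > A > C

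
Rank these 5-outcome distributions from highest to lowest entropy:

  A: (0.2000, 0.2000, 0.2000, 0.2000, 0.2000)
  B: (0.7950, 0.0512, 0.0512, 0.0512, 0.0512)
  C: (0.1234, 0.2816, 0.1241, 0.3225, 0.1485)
A > C > B

Key insight: Entropy is maximized by uniform distributions and minimized by concentrated distributions.

- Uniform distributions have maximum entropy log₂(5) = 2.3219 bits
- The more "peaked" or concentrated a distribution, the lower its entropy

Entropies:
  H(A) = 2.3219 bits
  H(B) = 1.1418 bits
  H(C) = 2.1959 bits

Ranking: A > C > B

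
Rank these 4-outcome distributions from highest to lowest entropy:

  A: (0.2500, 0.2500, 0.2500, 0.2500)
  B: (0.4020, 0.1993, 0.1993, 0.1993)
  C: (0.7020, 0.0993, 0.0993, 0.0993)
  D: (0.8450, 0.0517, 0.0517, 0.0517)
A > B > C > D

Key insight: Entropy is maximized by uniform distributions and minimized by concentrated distributions.

Entropies:
  H(A) = 2.0000 bits
  H(B) = 1.9199 bits
  H(C) = 1.3512 bits
  H(D) = 0.8679 bits

Ranking: A > B > C > D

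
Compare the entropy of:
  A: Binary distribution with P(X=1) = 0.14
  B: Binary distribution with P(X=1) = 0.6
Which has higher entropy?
B

For binary distributions, entropy is maximized at p=0.5 and decreases as p moves toward 0 or 1.

H(A) = H(0.14) = 0.5842 bits
H(B) = H(0.6) = 0.9710 bits

Distribution B (p=0.6) is closer to uniform (p=0.5), so it has higher entropy.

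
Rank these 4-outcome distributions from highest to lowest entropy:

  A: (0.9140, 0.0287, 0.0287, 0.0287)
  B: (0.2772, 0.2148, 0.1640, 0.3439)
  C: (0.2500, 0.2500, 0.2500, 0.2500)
C > B > A

Key insight: Entropy is maximized by uniform distributions and minimized by concentrated distributions.

- Uniform distributions have maximum entropy log₂(4) = 2.0000 bits
- The more "peaked" or concentrated a distribution, the lower its entropy

Entropies:
  H(A) = 0.5593 bits
  H(B) = 1.9471 bits
  H(C) = 2.0000 bits

Ranking: C > B > A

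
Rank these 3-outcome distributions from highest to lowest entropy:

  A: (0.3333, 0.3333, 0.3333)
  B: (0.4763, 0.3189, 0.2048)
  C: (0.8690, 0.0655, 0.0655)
A > B > C

Key insight: Entropy is maximized by uniform distributions and minimized by concentrated distributions.

- Uniform distributions have maximum entropy log₂(3) = 1.5850 bits
- The more "peaked" or concentrated a distribution, the lower its entropy

Entropies:
  H(A) = 1.5850 bits
  H(B) = 1.5040 bits
  H(C) = 0.6912 bits

Ranking: A > B > C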